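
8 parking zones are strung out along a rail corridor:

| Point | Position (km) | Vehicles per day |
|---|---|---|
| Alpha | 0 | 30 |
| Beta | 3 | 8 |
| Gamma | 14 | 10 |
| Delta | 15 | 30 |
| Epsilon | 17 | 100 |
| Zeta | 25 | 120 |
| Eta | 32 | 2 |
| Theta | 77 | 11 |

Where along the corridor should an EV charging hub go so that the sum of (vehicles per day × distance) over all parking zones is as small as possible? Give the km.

For a sum of weighted absolute distances on a line, the optimum is the weighted median (not the mean). Total weight W = 311; half-weight = 155.5.
Sort by position and accumulate weight:
  km 0 (Alpha, w=30) → cum 30
  km 3 (Beta, w=8) → cum 38
  km 14 (Gamma, w=10) → cum 48
  km 15 (Delta, w=30) → cum 78
  km 17 (Epsilon, w=100) → cum 178  ≥ 155.5 → median here
  km 25 (Zeta, w=120) → cum 298
  km 32 (Eta, w=2) → cum 300
  km 77 (Theta, w=11) → cum 311
Optimal location: km 17.

x = 17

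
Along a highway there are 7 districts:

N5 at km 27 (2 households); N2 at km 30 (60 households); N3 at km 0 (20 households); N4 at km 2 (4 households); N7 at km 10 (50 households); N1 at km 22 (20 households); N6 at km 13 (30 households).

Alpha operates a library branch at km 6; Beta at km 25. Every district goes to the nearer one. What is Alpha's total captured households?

The indifferent point is the midpoint (6+25)/2 = 15.5; districts left of it (closer to Alpha at 6) go to Alpha, those right go to Beta.
  N3 at 0 (w=20) → Alpha
  N4 at 2 (w=4) → Alpha
  N7 at 10 (w=50) → Alpha
  N6 at 13 (w=30) → Alpha
  N1 at 22 (w=20) → Beta
  N5 at 27 (w=2) → Beta
  N2 at 30 (w=60) → Beta
Alpha captures 104; Beta captures 82.

104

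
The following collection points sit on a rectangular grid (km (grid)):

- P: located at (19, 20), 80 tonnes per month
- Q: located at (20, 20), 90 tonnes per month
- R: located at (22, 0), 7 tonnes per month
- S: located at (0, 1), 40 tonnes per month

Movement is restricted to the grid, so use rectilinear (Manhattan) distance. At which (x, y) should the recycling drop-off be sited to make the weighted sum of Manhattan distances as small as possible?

(19, 20)

Manhattan distance separates: Σwᵢ(|x−xᵢ|+|y−yᵢ|) = Σwᵢ|x−xᵢ| + Σwᵢ|y−yᵢ|, so x and y are optimised independently as 1-D weighted medians.
Total weight W = 217; half = 108.5.
x-coordinate, sorted with cumulative weight:
  x=0 (S, w=40) cum 40
  x=19 (P, w=80) cum 120  ← median
  x=20 (Q, w=90) cum 210
  x=22 (R, w=7) cum 217
⇒ x* = 19
y-coordinate, sorted with cumulative weight:
  y=0 (R, w=7) cum 7
  y=1 (S, w=40) cum 47
  y=20 (P, w=80) cum 127  ← median
  y=20 (Q, w=90) cum 217
⇒ y* = 20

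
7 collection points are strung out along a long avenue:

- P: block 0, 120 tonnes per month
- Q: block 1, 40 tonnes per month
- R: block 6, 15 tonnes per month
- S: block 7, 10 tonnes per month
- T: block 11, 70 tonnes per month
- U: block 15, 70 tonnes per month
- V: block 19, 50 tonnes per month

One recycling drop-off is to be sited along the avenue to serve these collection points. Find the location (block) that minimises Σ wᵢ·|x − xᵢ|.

x = 11

For a sum of weighted absolute distances on a line, the optimum is the weighted median (not the mean). Total weight W = 375; half-weight = 187.5.
Sort by position and accumulate weight:
  block 0 (P, w=120) → cum 120
  block 1 (Q, w=40) → cum 160
  block 6 (R, w=15) → cum 175
  block 7 (S, w=10) → cum 185
  block 11 (T, w=70) → cum 255  ≥ 187.5 → median here
  block 15 (U, w=70) → cum 325
  block 19 (V, w=50) → cum 375
Optimal location: block 11.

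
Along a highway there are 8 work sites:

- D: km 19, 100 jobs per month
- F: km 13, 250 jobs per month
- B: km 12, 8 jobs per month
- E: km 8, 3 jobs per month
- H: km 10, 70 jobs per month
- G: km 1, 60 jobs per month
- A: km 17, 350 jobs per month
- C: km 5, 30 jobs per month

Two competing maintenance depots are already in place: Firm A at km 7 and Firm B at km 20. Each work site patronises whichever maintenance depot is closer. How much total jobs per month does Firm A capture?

The indifferent point is the midpoint (7+20)/2 = 13.5; work sites left of it (closer to Firm A at 7) go to Firm A, those right go to Firm B.
  G at 1 (w=60) → Firm A
  C at 5 (w=30) → Firm A
  E at 8 (w=3) → Firm A
  H at 10 (w=70) → Firm A
  B at 12 (w=8) → Firm A
  F at 13 (w=250) → Firm A
  A at 17 (w=350) → Firm B
  D at 19 (w=100) → Firm B
Firm A captures 421; Firm B captures 450.

421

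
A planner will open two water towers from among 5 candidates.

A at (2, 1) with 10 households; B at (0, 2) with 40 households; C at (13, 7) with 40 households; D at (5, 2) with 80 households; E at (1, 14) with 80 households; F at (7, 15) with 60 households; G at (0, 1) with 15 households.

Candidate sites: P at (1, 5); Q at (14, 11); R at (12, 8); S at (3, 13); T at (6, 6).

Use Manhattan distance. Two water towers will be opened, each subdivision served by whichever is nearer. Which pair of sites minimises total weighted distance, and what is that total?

Evaluate every pair (each demand assigned to the nearer of the two):
  {S, T}: total = 1975
  {P, S}: total = 2005
  {P, T}: total = 2325
  {P, R}: total = 2365
  {P, Q}: total = 2425
  {R, S}: total = 2635
  {Q, S}: total = 2755
  {R, T}: total = 2775
  {Q, T}: total = 2895
  {Q, R}: total = 4235
Best pair: {S, T} with total 1975.

{S, T}, total 1975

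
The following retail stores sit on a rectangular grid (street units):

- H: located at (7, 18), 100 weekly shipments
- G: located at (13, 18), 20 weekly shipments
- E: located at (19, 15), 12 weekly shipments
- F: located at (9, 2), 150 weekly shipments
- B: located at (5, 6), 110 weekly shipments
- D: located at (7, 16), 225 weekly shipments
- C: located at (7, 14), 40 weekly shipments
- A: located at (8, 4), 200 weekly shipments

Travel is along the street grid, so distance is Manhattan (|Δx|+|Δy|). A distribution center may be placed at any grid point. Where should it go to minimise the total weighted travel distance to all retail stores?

Manhattan distance separates: Σwᵢ(|x−xᵢ|+|y−yᵢ|) = Σwᵢ|x−xᵢ| + Σwᵢ|y−yᵢ|, so x and y are optimised independently as 1-D weighted medians.
Total weight W = 857; half = 428.5.
x-coordinate, sorted with cumulative weight:
  x=5 (B, w=110) cum 110
  x=7 (H, w=100) cum 210
  x=7 (D, w=225) cum 435  ← median
  x=7 (C, w=40) cum 475
  x=8 (A, w=200) cum 675
  x=9 (F, w=150) cum 825
  x=13 (G, w=20) cum 845
  x=19 (E, w=12) cum 857
⇒ x* = 7
y-coordinate, sorted with cumulative weight:
  y=2 (F, w=150) cum 150
  y=4 (A, w=200) cum 350
  y=6 (B, w=110) cum 460  ← median
  y=14 (C, w=40) cum 500
  y=15 (E, w=12) cum 512
  y=16 (D, w=225) cum 737
  y=18 (H, w=100) cum 837
  y=18 (G, w=20) cum 857
⇒ y* = 6

(7, 6)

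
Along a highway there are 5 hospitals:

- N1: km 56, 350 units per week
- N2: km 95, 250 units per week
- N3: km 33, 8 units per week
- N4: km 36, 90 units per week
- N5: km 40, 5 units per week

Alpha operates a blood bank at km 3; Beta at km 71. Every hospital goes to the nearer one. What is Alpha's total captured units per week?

The indifferent point is the midpoint (3+71)/2 = 37; hospitals left of it (closer to Alpha at 3) go to Alpha, those right go to Beta.
  N3 at 33 (w=8) → Alpha
  N4 at 36 (w=90) → Alpha
  N5 at 40 (w=5) → Beta
  N1 at 56 (w=350) → Beta
  N2 at 95 (w=250) → Beta
Alpha captures 98; Beta captures 605.

98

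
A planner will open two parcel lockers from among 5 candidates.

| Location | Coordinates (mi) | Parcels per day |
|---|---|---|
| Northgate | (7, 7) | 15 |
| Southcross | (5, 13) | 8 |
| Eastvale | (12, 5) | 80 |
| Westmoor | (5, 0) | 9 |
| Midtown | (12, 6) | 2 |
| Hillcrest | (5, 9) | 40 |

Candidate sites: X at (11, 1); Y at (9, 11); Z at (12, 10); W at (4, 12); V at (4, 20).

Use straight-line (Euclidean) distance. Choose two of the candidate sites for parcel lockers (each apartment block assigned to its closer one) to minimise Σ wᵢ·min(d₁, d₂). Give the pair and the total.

Evaluate every pair (each demand assigned to the nearer of the two):
  {X, W}: total = 620.1
  {X, Y}: total = 676.5
  {Z, W}: total = 741.6
  {Y, Z}: total = 795.1
  {X, Z}: total = 823.8
  {Y, W}: total = 858.5
  {Y, V}: total = 935.4
  {Z, V}: total = 944.7
  {X, V}: total = 959.5
  {W, V}: total = 1204.1
Best pair: {X, W} with total 620.1.

{X, W}, total 620.1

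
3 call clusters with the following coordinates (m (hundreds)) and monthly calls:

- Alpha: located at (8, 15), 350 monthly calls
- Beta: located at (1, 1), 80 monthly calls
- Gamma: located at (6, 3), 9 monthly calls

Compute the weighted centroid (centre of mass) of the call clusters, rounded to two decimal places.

The minimiser of Σwᵢ‖p−pᵢ‖² is the weighted centroid p* = (Σwᵢpᵢ)/(Σwᵢ).
Σwᵢ = 439.
Σwᵢxᵢ = 350·8 + 80·1 + 9·6 = 2934.
Σwᵢyᵢ = 350·15 + 80·1 + 9·3 = 5357.
x* = 2934/439 = 6.68, y* = 5357/439 = 12.20.

(6.68, 12.20)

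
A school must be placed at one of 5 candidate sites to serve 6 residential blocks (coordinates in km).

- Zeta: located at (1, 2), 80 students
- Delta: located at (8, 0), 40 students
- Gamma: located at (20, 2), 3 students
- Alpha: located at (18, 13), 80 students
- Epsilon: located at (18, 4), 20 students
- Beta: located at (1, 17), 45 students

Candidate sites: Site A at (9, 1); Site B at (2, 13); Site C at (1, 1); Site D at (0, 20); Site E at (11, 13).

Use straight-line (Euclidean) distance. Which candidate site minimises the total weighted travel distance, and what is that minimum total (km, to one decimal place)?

Total weighted distance at each candidate:
  Site A (9, 1): total = 2929.4
  Site B (2, 13): total = 3352.3
  Site C (1, 1): total = 3149.9
  Site D (0, 20): total = 4553.6
  Site E (11, 13): total = 3038.3
Minimum is at Site A with total 2929.4 km.

Site A, total 2929.4 km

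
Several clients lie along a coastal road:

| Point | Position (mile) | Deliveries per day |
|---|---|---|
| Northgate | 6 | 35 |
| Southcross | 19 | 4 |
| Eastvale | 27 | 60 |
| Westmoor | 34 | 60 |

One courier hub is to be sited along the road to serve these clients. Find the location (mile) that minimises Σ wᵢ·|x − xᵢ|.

x = 27

For a sum of weighted absolute distances on a line, the optimum is the weighted median (not the mean). Total weight W = 159; half-weight = 79.5.
Sort by position and accumulate weight:
  mile 6 (Northgate, w=35) → cum 35
  mile 19 (Southcross, w=4) → cum 39
  mile 27 (Eastvale, w=60) → cum 99  ≥ 79.5 → median here
  mile 34 (Westmoor, w=60) → cum 159
Optimal location: mile 27.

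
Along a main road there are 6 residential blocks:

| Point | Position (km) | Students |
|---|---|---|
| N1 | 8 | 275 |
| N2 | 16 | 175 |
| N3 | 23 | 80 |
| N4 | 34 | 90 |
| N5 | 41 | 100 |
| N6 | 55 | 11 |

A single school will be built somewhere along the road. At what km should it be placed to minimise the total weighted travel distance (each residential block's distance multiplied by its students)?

x = 16

For a sum of weighted absolute distances on a line, the optimum is the weighted median (not the mean). Total weight W = 731; half-weight = 365.5.
Sort by position and accumulate weight:
  km 8 (N1, w=275) → cum 275
  km 16 (N2, w=175) → cum 450  ≥ 365.5 → median here
  km 23 (N3, w=80) → cum 530
  km 34 (N4, w=90) → cum 620
  km 41 (N5, w=100) → cum 720
  km 55 (N6, w=11) → cum 731
Optimal location: km 16.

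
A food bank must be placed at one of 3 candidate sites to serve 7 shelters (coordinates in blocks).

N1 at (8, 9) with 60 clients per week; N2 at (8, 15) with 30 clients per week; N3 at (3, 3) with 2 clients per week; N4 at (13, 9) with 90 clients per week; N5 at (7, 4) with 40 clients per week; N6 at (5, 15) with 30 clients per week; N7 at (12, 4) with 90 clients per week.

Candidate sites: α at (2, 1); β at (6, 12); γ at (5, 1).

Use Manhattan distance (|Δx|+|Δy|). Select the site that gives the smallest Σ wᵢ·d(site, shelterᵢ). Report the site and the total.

Total weighted distance at each candidate:
  α (2, 1): total = 5156
  β (6, 12): total = 3114
  γ (5, 1): total = 4138
Minimum is at β with total 3114 blocks.

β, total 3114 blocks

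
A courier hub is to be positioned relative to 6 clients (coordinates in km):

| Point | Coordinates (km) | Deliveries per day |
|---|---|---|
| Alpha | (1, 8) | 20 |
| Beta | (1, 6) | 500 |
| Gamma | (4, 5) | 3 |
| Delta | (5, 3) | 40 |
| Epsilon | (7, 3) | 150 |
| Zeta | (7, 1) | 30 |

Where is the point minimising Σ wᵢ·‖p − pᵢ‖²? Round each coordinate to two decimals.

(2.68, 5.08)

The minimiser of Σwᵢ‖p−pᵢ‖² is the weighted centroid p* = (Σwᵢpᵢ)/(Σwᵢ).
Σwᵢ = 743.
Σwᵢxᵢ = 20·1 + 500·1 + 3·4 + 40·5 + 150·7 + 30·7 = 1992.
Σwᵢyᵢ = 20·8 + 500·6 + 3·5 + 40·3 + 150·3 + 30·1 = 3775.
x* = 1992/743 = 2.68, y* = 3775/743 = 5.08.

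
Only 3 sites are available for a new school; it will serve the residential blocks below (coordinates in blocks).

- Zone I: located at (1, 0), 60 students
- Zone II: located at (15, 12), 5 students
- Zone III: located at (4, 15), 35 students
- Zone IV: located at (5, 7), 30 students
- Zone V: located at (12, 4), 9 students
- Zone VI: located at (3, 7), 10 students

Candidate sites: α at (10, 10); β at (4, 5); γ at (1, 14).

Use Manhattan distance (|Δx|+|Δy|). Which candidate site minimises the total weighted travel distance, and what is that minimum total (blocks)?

β, total 1121 blocks

Total weighted distance at each candidate:
  α (10, 10): total = 1972
  β (4, 5): total = 1121
  γ (1, 14): total = 1669
Minimum is at β with total 1121 blocks.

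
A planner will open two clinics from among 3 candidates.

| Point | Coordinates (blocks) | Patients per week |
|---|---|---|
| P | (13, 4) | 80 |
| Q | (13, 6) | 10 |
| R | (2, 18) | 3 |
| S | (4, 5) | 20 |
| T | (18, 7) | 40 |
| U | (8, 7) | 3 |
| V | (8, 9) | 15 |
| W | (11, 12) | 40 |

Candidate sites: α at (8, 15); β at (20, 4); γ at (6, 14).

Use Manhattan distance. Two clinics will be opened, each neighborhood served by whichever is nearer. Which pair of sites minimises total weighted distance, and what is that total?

Evaluate every pair (each demand assigned to the nearer of the two):
  {β, γ}: total = 1506
  {α, β}: total = 1511
  {α, γ}: total = 2738
Best pair: {β, γ} with total 1506.

{β, γ}, total 1506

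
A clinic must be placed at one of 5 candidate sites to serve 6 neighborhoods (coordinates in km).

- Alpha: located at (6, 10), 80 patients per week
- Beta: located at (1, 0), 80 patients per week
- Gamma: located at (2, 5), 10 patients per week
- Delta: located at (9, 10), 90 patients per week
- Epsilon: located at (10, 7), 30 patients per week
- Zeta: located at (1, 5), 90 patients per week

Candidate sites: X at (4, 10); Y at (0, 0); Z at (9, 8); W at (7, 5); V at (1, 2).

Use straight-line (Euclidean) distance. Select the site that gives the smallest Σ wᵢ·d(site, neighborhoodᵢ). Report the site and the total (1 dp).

W, total 2215.6 km

Total weighted distance at each candidate:
  X (4, 10): total = 2225.1
  Y (0, 0): total = 3102.7
  Z (9, 8): total = 2261.1
  W (7, 5): total = 2215.6
  V (1, 2): total = 2543.4
Minimum is at W with total 2215.6 km.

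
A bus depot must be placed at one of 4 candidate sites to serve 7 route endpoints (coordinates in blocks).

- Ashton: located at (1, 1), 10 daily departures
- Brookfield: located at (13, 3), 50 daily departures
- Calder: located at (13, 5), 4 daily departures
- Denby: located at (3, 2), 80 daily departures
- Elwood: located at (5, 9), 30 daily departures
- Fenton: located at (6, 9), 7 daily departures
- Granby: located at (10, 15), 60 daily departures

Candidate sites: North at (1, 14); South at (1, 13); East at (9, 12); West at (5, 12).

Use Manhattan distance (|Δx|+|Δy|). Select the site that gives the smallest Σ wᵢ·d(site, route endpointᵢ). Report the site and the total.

West, total 2618 blocks

Total weighted distance at each candidate:
  North (1, 14): total = 3424
  South (1, 13): total = 3303
  East (9, 12): total = 2656
  West (5, 12): total = 2618
Minimum is at West with total 2618 blocks.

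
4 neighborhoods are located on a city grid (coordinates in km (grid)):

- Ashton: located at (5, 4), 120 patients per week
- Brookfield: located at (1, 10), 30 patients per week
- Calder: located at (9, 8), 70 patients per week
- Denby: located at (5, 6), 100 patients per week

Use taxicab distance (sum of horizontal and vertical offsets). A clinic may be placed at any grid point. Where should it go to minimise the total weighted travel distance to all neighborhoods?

(5, 6)

Manhattan distance separates: Σwᵢ(|x−xᵢ|+|y−yᵢ|) = Σwᵢ|x−xᵢ| + Σwᵢ|y−yᵢ|, so x and y are optimised independently as 1-D weighted medians.
Total weight W = 320; half = 160.
x-coordinate, sorted with cumulative weight:
  x=1 (Brookfield, w=30) cum 30
  x=5 (Ashton, w=120) cum 150
  x=5 (Denby, w=100) cum 250  ← median
  x=9 (Calder, w=70) cum 320
⇒ x* = 5
y-coordinate, sorted with cumulative weight:
  y=4 (Ashton, w=120) cum 120
  y=6 (Denby, w=100) cum 220  ← median
  y=8 (Calder, w=70) cum 290
  y=10 (Brookfield, w=30) cum 320
⇒ y* = 6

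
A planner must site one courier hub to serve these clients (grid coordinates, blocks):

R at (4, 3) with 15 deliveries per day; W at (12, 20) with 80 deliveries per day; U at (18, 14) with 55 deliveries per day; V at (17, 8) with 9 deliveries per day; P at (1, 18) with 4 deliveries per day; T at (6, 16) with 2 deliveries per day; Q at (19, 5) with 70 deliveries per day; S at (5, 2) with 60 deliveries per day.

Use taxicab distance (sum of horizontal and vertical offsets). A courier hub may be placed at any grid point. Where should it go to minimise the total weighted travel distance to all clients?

Manhattan distance separates: Σwᵢ(|x−xᵢ|+|y−yᵢ|) = Σwᵢ|x−xᵢ| + Σwᵢ|y−yᵢ|, so x and y are optimised independently as 1-D weighted medians.
Total weight W = 295; half = 147.5.
x-coordinate, sorted with cumulative weight:
  x=1 (P, w=4) cum 4
  x=4 (R, w=15) cum 19
  x=5 (S, w=60) cum 79
  x=6 (T, w=2) cum 81
  x=12 (W, w=80) cum 161  ← median
  x=17 (V, w=9) cum 170
  x=18 (U, w=55) cum 225
  x=19 (Q, w=70) cum 295
⇒ x* = 12
y-coordinate, sorted with cumulative weight:
  y=2 (S, w=60) cum 60
  y=3 (R, w=15) cum 75
  y=5 (Q, w=70) cum 145
  y=8 (V, w=9) cum 154  ← median
  y=14 (U, w=55) cum 209
  y=16 (T, w=2) cum 211
  y=18 (P, w=4) cum 215
  y=20 (W, w=80) cum 295
⇒ y* = 8

(12, 8)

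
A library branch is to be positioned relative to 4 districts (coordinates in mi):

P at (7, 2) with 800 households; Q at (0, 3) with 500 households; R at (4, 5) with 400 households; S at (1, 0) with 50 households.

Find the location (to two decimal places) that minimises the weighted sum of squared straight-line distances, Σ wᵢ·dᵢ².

(4.14, 2.91)

The minimiser of Σwᵢ‖p−pᵢ‖² is the weighted centroid p* = (Σwᵢpᵢ)/(Σwᵢ).
Σwᵢ = 1750.
Σwᵢxᵢ = 800·7 + 500·0 + 400·4 + 50·1 = 7250.
Σwᵢyᵢ = 800·2 + 500·3 + 400·5 + 50·0 = 5100.
x* = 7250/1750 = 4.14, y* = 5100/1750 = 2.91.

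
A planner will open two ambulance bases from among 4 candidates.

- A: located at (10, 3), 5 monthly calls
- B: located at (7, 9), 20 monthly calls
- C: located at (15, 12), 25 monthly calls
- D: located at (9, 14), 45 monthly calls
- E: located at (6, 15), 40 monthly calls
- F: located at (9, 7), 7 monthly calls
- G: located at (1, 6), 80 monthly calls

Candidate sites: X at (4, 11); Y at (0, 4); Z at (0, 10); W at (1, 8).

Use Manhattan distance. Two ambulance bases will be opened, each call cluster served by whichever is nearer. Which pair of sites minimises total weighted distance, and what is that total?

{X, W}, total 1293

Evaluate every pair (each demand assigned to the nearer of the two):
  {X, W}: total = 1293
  {X, Y}: total = 1358
  {X, Z}: total = 1533
  {Z, W}: total = 1883
  {Y, W}: total = 1978
  {Y, Z}: total = 1989
Best pair: {X, W} with total 1293.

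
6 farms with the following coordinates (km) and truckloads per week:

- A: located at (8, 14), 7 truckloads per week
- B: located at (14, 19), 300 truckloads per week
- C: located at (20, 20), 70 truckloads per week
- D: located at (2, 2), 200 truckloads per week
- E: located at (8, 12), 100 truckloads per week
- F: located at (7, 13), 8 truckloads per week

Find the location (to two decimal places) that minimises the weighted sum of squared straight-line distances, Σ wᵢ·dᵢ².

(10.09, 13.00)

The minimiser of Σwᵢ‖p−pᵢ‖² is the weighted centroid p* = (Σwᵢpᵢ)/(Σwᵢ).
Σwᵢ = 685.
Σwᵢxᵢ = 7·8 + 300·14 + 70·20 + 200·2 + 100·8 + 8·7 = 6912.
Σwᵢyᵢ = 7·14 + 300·19 + 70·20 + 200·2 + 100·12 + 8·13 = 8902.
x* = 6912/685 = 10.09, y* = 8902/685 = 13.00.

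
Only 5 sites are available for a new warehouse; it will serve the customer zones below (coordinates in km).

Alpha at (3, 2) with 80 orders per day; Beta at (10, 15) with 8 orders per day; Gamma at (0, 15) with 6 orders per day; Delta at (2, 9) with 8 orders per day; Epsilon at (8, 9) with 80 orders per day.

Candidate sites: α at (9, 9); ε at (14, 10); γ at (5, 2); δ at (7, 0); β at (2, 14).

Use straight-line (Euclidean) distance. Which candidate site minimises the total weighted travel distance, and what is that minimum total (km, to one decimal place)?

Total weighted distance at each candidate:
  α (9, 9): total = 987.1
  ε (14, 10): total = 1811.5
  γ (5, 2): total = 1025.2
  δ (7, 0): total = 1386.3
  β (2, 14): total = 1706.1
Minimum is at α with total 987.1 km.

α, total 987.1 km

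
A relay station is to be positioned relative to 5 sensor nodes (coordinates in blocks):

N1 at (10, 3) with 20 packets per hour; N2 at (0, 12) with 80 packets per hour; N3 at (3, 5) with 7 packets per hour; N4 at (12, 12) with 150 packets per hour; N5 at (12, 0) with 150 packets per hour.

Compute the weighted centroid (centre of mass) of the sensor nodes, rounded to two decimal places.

The minimiser of Σwᵢ‖p−pᵢ‖² is the weighted centroid p* = (Σwᵢpᵢ)/(Σwᵢ).
Σwᵢ = 407.
Σwᵢxᵢ = 20·10 + 80·0 + 7·3 + 150·12 + 150·12 = 3821.
Σwᵢyᵢ = 20·3 + 80·12 + 7·5 + 150·12 + 150·0 = 2855.
x* = 3821/407 = 9.39, y* = 2855/407 = 7.01.

(9.39, 7.01)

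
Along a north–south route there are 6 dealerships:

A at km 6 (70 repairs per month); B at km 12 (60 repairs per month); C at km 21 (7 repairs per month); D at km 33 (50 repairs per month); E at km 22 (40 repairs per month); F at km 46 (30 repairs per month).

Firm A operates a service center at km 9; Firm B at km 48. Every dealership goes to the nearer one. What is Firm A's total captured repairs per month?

177

The indifferent point is the midpoint (9+48)/2 = 28.5; dealerships left of it (closer to Firm A at 9) go to Firm A, those right go to Firm B.
  A at 6 (w=70) → Firm A
  B at 12 (w=60) → Firm A
  C at 21 (w=7) → Firm A
  E at 22 (w=40) → Firm A
  D at 33 (w=50) → Firm B
  F at 46 (w=30) → Firm B
Firm A captures 177; Firm B captures 80.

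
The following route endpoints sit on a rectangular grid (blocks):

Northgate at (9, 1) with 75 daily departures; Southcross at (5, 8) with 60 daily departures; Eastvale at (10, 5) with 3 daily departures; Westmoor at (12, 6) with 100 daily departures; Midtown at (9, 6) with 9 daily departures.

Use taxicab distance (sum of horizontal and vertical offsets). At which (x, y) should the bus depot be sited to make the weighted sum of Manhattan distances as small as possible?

Manhattan distance separates: Σwᵢ(|x−xᵢ|+|y−yᵢ|) = Σwᵢ|x−xᵢ| + Σwᵢ|y−yᵢ|, so x and y are optimised independently as 1-D weighted medians.
Total weight W = 247; half = 123.5.
x-coordinate, sorted with cumulative weight:
  x=5 (Southcross, w=60) cum 60
  x=9 (Northgate, w=75) cum 135  ← median
  x=9 (Midtown, w=9) cum 144
  x=10 (Eastvale, w=3) cum 147
  x=12 (Westmoor, w=100) cum 247
⇒ x* = 9
y-coordinate, sorted with cumulative weight:
  y=1 (Northgate, w=75) cum 75
  y=5 (Eastvale, w=3) cum 78
  y=6 (Westmoor, w=100) cum 178  ← median
  y=6 (Midtown, w=9) cum 187
  y=8 (Southcross, w=60) cum 247
⇒ y* = 6

(9, 6)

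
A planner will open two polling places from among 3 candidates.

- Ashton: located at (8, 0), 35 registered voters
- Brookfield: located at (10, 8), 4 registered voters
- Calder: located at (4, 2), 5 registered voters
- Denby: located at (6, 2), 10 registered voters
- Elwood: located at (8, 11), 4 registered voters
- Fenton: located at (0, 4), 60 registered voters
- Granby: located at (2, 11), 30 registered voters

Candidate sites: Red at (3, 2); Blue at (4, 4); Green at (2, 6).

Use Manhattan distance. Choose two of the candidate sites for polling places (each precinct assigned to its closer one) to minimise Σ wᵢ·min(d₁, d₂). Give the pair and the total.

{Red, Green}, total 754

Evaluate every pair (each demand assigned to the nearer of the two):
  {Red, Green}: total = 754
  {Blue, Green}: total = 804
  {Red, Blue}: total = 874
Best pair: {Red, Green} with total 754.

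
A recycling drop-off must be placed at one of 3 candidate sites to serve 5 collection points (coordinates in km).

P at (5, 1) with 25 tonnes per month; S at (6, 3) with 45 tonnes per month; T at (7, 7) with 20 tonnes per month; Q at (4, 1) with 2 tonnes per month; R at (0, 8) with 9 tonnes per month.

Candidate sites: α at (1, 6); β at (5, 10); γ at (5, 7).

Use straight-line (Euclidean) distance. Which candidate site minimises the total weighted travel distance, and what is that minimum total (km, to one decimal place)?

γ, total 433.6 km

Total weighted distance at each candidate:
  α (1, 6): total = 575.9
  β (5, 10): total = 681.9
  γ (5, 7): total = 433.6
Minimum is at γ with total 433.6 km.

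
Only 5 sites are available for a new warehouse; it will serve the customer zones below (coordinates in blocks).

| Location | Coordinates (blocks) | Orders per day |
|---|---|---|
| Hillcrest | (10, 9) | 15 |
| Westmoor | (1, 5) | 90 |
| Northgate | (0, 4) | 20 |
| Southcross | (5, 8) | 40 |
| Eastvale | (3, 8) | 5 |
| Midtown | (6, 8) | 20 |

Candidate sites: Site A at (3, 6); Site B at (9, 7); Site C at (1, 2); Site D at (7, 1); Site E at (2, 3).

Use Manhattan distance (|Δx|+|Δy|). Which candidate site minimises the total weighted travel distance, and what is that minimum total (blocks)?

Total weighted distance at each candidate:
  Site A (3, 6): total = 790
  Site B (9, 7): total = 1500
  Site C (1, 2): total = 1230
  Site D (7, 1): total = 1840
  Site E (2, 3): total = 1070
Minimum is at Site A with total 790 blocks.

Site A, total 790 blocks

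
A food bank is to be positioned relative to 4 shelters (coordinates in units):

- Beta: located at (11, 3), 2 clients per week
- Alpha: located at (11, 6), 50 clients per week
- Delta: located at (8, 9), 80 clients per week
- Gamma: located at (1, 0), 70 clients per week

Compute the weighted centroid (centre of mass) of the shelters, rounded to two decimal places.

(6.35, 5.08)

The minimiser of Σwᵢ‖p−pᵢ‖² is the weighted centroid p* = (Σwᵢpᵢ)/(Σwᵢ).
Σwᵢ = 202.
Σwᵢxᵢ = 2·11 + 50·11 + 80·8 + 70·1 = 1282.
Σwᵢyᵢ = 2·3 + 50·6 + 80·9 + 70·0 = 1026.
x* = 1282/202 = 6.35, y* = 1026/202 = 5.08.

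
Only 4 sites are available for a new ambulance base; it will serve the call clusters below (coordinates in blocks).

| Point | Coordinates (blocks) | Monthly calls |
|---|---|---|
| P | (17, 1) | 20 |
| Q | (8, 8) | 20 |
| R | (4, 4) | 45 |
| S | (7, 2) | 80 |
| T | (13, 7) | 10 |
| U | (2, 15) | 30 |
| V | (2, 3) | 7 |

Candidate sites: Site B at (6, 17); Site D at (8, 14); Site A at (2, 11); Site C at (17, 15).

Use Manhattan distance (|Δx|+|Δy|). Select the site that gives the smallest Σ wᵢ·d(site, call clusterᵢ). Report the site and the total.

Total weighted distance at each candidate:
  Site B (6, 17): total = 3191
  Site D (8, 14): total = 2679
  Site A (2, 11): total = 2531
  Site C (17, 15): total = 4279
Minimum is at Site A with total 2531 blocks.

Site A, total 2531 blocks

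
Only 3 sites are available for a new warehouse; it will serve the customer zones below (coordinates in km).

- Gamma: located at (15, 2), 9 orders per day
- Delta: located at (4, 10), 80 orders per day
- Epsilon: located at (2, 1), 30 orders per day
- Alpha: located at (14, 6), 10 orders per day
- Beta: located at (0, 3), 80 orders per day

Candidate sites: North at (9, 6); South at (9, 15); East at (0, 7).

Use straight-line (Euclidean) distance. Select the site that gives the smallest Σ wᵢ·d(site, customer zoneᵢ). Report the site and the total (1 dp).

Total weighted distance at each candidate:
  North (9, 6): total = 1644.2
  South (9, 15): total = 2467.1
  East (0, 7): total = 1192.4
Minimum is at East with total 1192.4 km.

East, total 1192.4 km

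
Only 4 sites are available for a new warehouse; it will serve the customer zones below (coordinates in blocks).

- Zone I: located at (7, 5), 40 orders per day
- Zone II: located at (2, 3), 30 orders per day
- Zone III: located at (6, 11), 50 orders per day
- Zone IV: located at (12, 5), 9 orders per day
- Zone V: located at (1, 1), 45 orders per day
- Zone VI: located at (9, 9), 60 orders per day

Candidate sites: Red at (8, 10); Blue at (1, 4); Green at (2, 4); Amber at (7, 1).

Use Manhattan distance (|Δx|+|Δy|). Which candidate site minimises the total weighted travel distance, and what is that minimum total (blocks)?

Total weighted distance at each candidate:
  Red (8, 10): total = 1701
  Blue (1, 4): total = 1963
  Green (2, 4): total = 1819
  Amber (7, 1): total = 1871
Minimum is at Red with total 1701 blocks.

Red, total 1701 blocks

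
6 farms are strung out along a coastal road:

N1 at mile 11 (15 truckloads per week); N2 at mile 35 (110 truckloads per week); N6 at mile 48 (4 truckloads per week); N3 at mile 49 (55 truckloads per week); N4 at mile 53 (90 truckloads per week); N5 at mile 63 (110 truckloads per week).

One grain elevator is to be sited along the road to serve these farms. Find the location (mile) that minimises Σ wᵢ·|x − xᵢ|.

x = 53

For a sum of weighted absolute distances on a line, the optimum is the weighted median (not the mean). Total weight W = 384; half-weight = 192.
Sort by position and accumulate weight:
  mile 11 (N1, w=15) → cum 15
  mile 35 (N2, w=110) → cum 125
  mile 48 (N6, w=4) → cum 129
  mile 49 (N3, w=55) → cum 184
  mile 53 (N4, w=90) → cum 274  ≥ 192 → median here
  mile 63 (N5, w=110) → cum 384
Optimal location: mile 53.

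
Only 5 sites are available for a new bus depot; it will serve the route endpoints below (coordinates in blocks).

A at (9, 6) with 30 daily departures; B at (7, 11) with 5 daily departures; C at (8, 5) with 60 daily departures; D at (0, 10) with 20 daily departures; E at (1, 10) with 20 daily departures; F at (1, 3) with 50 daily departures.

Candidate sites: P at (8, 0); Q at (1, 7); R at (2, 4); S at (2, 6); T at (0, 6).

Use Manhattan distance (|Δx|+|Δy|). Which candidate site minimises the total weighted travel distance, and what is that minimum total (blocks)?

S, total 1100 blocks

Total weighted distance at each candidate:
  P (8, 0): total = 1770
  Q (1, 7): total = 1200
  R (2, 4): total = 1150
  S (2, 6): total = 1100
  T (0, 6): total = 1250
Minimum is at S with total 1100 blocks.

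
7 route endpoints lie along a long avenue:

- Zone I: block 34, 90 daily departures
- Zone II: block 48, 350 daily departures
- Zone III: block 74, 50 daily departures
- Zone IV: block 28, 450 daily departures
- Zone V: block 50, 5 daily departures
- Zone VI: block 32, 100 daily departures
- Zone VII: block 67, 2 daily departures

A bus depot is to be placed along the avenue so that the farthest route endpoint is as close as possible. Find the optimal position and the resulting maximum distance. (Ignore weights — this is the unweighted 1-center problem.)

location 51, max distance 23

The 1-center on a line is the midpoint of the two extreme points: leftmost at 28, rightmost at 74.
Optimal location = (28 + 74)/2 = 51; maximum distance = (74 − 28)/2 = 23.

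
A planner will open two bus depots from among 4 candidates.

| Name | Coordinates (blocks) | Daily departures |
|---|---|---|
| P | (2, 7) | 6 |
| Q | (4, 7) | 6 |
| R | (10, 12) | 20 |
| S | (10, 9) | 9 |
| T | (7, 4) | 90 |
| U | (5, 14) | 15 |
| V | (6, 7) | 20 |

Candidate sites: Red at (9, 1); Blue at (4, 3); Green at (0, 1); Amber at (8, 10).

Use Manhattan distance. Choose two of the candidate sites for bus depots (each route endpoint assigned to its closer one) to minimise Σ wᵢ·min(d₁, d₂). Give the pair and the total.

{Blue, Amber}, total 732

Evaluate every pair (each demand assigned to the nearer of the two):
  {Blue, Amber}: total = 732
  {Red, Amber}: total = 858
  {Green, Amber}: total = 1032
  {Red, Blue}: total = 1041
  {Blue, Green}: total = 1128
  {Red, Green}: total = 1314
Best pair: {Blue, Amber} with total 732.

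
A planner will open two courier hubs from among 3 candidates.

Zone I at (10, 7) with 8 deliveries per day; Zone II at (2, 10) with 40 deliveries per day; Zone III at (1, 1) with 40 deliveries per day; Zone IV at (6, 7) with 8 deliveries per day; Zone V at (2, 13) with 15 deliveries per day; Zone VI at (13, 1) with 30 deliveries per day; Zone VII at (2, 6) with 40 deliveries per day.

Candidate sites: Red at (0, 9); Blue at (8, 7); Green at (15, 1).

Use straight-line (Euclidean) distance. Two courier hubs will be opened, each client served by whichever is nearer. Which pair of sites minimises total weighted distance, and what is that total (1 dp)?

{Red, Green}, total 796.3

Evaluate every pair (each demand assigned to the nearer of the two):
  {Red, Green}: total = 796.3
  {Red, Blue}: total = 889.5
  {Blue, Green}: total = 1099.7
Best pair: {Red, Green} with total 796.3.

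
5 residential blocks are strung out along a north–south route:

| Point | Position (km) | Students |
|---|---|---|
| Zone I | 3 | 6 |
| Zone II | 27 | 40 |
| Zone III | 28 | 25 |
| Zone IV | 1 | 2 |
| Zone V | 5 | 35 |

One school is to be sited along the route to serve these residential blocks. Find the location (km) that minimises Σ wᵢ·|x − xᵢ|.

x = 27

For a sum of weighted absolute distances on a line, the optimum is the weighted median (not the mean). Total weight W = 108; half-weight = 54.
Sort by position and accumulate weight:
  km 1 (Zone IV, w=2) → cum 2
  km 3 (Zone I, w=6) → cum 8
  km 5 (Zone V, w=35) → cum 43
  km 27 (Zone II, w=40) → cum 83  ≥ 54 → median here
  km 28 (Zone III, w=25) → cum 108
Optimal location: km 27.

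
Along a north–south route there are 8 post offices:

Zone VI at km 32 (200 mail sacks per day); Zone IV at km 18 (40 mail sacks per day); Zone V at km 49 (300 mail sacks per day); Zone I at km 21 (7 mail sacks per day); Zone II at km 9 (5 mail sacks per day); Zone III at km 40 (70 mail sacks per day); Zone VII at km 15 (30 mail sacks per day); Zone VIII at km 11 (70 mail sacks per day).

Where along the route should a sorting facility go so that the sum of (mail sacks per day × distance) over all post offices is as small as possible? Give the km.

x = 40

For a sum of weighted absolute distances on a line, the optimum is the weighted median (not the mean). Total weight W = 722; half-weight = 361.
Sort by position and accumulate weight:
  km 9 (Zone II, w=5) → cum 5
  km 11 (Zone VIII, w=70) → cum 75
  km 15 (Zone VII, w=30) → cum 105
  km 18 (Zone IV, w=40) → cum 145
  km 21 (Zone I, w=7) → cum 152
  km 32 (Zone VI, w=200) → cum 352
  km 40 (Zone III, w=70) → cum 422  ≥ 361 → median here
  km 49 (Zone V, w=300) → cum 722
Optimal location: km 40.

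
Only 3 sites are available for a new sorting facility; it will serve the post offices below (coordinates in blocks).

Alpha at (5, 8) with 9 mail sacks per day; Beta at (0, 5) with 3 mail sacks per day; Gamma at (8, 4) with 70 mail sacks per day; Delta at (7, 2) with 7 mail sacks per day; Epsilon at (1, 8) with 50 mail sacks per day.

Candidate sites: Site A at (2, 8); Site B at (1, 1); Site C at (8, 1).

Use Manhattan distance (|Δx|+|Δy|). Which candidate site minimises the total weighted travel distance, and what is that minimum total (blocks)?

Site A, total 869 blocks

Total weighted distance at each candidate:
  Site A (2, 8): total = 869
  Site B (1, 1): total = 1213
  Site C (8, 1): total = 1050
Minimum is at Site A with total 869 blocks.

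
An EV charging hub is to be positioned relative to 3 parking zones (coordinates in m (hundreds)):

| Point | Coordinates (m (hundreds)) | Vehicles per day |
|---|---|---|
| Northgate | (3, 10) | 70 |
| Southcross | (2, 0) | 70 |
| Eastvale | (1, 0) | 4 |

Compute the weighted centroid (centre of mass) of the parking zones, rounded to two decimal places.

(2.46, 4.86)

The minimiser of Σwᵢ‖p−pᵢ‖² is the weighted centroid p* = (Σwᵢpᵢ)/(Σwᵢ).
Σwᵢ = 144.
Σwᵢxᵢ = 70·3 + 70·2 + 4·1 = 354.
Σwᵢyᵢ = 70·10 + 70·0 + 4·0 = 700.
x* = 354/144 = 2.46, y* = 700/144 = 4.86.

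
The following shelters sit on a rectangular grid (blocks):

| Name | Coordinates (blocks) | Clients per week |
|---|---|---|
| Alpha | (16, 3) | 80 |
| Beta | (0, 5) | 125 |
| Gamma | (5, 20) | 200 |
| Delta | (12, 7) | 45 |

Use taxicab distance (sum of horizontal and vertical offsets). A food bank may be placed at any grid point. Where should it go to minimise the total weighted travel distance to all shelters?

(5, 7)

Manhattan distance separates: Σwᵢ(|x−xᵢ|+|y−yᵢ|) = Σwᵢ|x−xᵢ| + Σwᵢ|y−yᵢ|, so x and y are optimised independently as 1-D weighted medians.
Total weight W = 450; half = 225.
x-coordinate, sorted with cumulative weight:
  x=0 (Beta, w=125) cum 125
  x=5 (Gamma, w=200) cum 325  ← median
  x=12 (Delta, w=45) cum 370
  x=16 (Alpha, w=80) cum 450
⇒ x* = 5
y-coordinate, sorted with cumulative weight:
  y=3 (Alpha, w=80) cum 80
  y=5 (Beta, w=125) cum 205
  y=7 (Delta, w=45) cum 250  ← median
  y=20 (Gamma, w=200) cum 450
⇒ y* = 7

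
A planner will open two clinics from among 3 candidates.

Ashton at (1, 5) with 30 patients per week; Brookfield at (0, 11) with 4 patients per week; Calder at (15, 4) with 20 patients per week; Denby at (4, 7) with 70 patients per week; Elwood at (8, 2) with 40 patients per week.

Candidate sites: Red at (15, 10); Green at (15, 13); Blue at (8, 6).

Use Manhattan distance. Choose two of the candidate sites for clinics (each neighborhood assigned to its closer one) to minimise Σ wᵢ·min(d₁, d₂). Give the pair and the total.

Evaluate every pair (each demand assigned to the nearer of the two):
  {Red, Blue}: total = 922
  {Green, Blue}: total = 982
  {Red, Green}: total = 2334
Best pair: {Red, Blue} with total 922.

{Red, Blue}, total 922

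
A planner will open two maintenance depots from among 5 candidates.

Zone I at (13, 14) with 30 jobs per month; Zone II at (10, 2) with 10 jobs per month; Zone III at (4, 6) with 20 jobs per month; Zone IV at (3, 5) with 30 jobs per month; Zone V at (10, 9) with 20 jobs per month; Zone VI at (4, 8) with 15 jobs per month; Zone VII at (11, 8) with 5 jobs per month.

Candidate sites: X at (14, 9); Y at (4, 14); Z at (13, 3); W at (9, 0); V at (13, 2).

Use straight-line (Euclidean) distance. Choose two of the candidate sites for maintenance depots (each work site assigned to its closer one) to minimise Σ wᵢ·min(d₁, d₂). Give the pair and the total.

{X, W}, total 803.2

Evaluate every pair (each demand assigned to the nearer of the two):
  {X, W}: total = 803.2
  {X, Y}: total = 851.1
  {X, Z}: total = 926.8
  {X, V}: total = 939.7
  {Y, W}: total = 970.3
  {Y, Z}: total = 984.4
  {Y, V}: total = 1005.6
  {Z, W}: total = 1045.5
  {W, V}: total = 1098.3
  {Z, V}: total = 1171.2
Best pair: {X, W} with total 803.2.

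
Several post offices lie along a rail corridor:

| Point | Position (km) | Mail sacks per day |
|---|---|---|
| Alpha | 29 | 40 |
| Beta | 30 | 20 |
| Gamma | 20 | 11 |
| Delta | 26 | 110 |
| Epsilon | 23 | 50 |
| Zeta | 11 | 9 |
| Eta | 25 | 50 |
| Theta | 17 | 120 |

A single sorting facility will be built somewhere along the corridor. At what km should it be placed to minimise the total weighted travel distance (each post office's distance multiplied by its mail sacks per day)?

x = 25

For a sum of weighted absolute distances on a line, the optimum is the weighted median (not the mean). Total weight W = 410; half-weight = 205.
Sort by position and accumulate weight:
  km 11 (Zeta, w=9) → cum 9
  km 17 (Theta, w=120) → cum 129
  km 20 (Gamma, w=11) → cum 140
  km 23 (Epsilon, w=50) → cum 190
  km 25 (Eta, w=50) → cum 240  ≥ 205 → median here
  km 26 (Delta, w=110) → cum 350
  km 29 (Alpha, w=40) → cum 390
  km 30 (Beta, w=20) → cum 410
Optimal location: km 25.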